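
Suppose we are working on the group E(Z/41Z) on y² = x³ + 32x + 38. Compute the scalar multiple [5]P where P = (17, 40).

Double-and-add on 5 = (101)₂. Start with P = (17, 40) for the leading 1-bit.
double: tangent at (17, 40): λ = (3·17² + 32)/(2·40) ≡ 38/39. 39⁻¹ ≡ 20 (mod 41), so λ ≡ 38·20 ≡ 22.
  x = λ² - 17 - 17 = 484 - 34 ≡ 40; y = λ·(17 - 40) - 40 ≡ 28. → (40, 28)
double: tangent at (40, 28): λ = (3·40² + 32)/(2·28) ≡ 35/15. 15⁻¹ ≡ 11 (mod 41), so λ ≡ 35·11 ≡ 16.
  x = λ² - 40 - 40 = 256 - 80 ≡ 12; y = λ·(40 - 12) - 28 ≡ 10. → (12, 10)
add P: (12, 10) + (17, 40). λ = (40 - 10)/(17 - 12) ≡ 30/5 mod 41. 5⁻¹ ≡ 33 (mod 41) since 5·33 = 165 ≡ 1, so λ ≡ 6.
  x = λ² - 12 - 17 = 36 - 29 ≡ 7; y = λ·(12 - 7) - 10 ≡ 20. → (7, 20)

(7, 20)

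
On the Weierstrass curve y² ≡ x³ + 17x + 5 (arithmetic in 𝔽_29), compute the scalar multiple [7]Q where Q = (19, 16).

Double-and-add on 7 = (111)₂. Start with Q = (19, 16) for the leading 1-bit.
double: tangent at (19, 16): λ = (3·19² + 17)/(2·16) ≡ 27/3. 3⁻¹ ≡ 10 (mod 29), so λ ≡ 27·10 ≡ 9.
  x = λ² - 19 - 19 = 81 - 38 ≡ 14; y = λ·(19 - 14) - 16 ≡ 0. → (14, 0)
add Q: (14, 0) + (19, 16). λ = (16 - 0)/(19 - 14) ≡ 16/5 mod 29. 5⁻¹ ≡ 6 (mod 29), so λ ≡ 9.
  x = λ² - 14 - 19 = 81 - 33 ≡ 19; y = λ·(14 - 19) - 0 ≡ 13. → (19, 13)
double: tangent at (19, 13): λ = (3·19² + 17)/(2·13) ≡ 27/26. 26⁻¹ ≡ 19 (mod 29), so λ ≡ 27·19 ≡ 20.
  x = λ² - 19 - 19 = 400 - 38 ≡ 14; y = λ·(19 - 14) - 13 ≡ 0. → (14, 0)
add Q: (14, 0) + (19, 16). λ = (16 - 0)/(19 - 14) ≡ 16/5 mod 29. 5⁻¹ ≡ 6 (mod 29), so λ ≡ 9.
  x = λ² - 14 - 19 = 81 - 33 ≡ 19; y = λ·(14 - 19) - 0 ≡ 13. → (19, 13)

(19, 13)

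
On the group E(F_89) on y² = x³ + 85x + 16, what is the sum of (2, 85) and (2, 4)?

O

The two points share x = 2 and their y-coordinates satisfy 85 + 4 ≡ 0 (mod 89), so they are inverses. Their sum is the point at infinity.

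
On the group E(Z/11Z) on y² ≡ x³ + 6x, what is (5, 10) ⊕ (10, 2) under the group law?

(10, 9)

(5, 10) + (10, 2). λ = (2 - 10)/(10 - 5) ≡ 3/5 mod 11. 5⁻¹ ≡ 9 (mod 11) since 5·9 = 45 ≡ 1, so λ ≡ 5.
  x = λ² - 5 - 10 = 25 - 15 ≡ 10; y = λ·(5 - 10) - 10 ≡ 9. → (10, 9)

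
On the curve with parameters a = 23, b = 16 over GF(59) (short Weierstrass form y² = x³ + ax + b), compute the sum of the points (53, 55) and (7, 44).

(6, 55)

(53, 55) + (7, 44). λ = (44 - 55)/(7 - 53) ≡ 48/13 mod 59. 13⁻¹ ≡ 50 (mod 59), so λ ≡ 40.
  x = λ² - 53 - 7 = 1600 - 60 ≡ 6; y = λ·(53 - 6) - 55 ≡ 55. → (6, 55)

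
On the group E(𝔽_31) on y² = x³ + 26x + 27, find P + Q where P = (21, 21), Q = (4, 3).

(26, 12)

(21, 21) + (4, 3). λ = (3 - 21)/(4 - 21) ≡ 13/14 mod 31. 14⁻¹ ≡ 20 (mod 31), so λ ≡ 12.
  x = λ² - 21 - 4 = 144 - 25 ≡ 26; y = λ·(21 - 26) - 21 ≡ 12. → (26, 12)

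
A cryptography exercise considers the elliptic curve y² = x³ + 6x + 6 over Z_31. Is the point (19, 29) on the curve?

yes

y² = 29² ≡ 4; x³ + 6x + 6 = 6979 ≡ 4 (mod 31). 4 = 4.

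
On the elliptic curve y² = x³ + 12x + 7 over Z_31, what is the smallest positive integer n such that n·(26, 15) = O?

2P: tangent at (26, 15): λ = (3·26² + 12)/(2·15) ≡ 25/30. 30⁻¹ ≡ 30 (mod 31), so λ ≡ 25·30 ≡ 6.
  x = λ² - 26 - 26 = 36 - 52 ≡ 15; y = λ·(26 - 15) - 15 ≡ 20. → (15, 20)
3P: (15, 20) + (26, 15). λ = (15 - 20)/(26 - 15) ≡ 26/11 mod 31. 11⁻¹ ≡ 17 (mod 31) since 11·17 = 187 ≡ 1, so λ ≡ 8.
  x = λ² - 15 - 26 = 64 - 41 ≡ 23; y = λ·(15 - 23) - 20 ≡ 9. → (23, 9)
4P: (23, 9) + (26, 15). λ = (15 - 9)/(26 - 23) ≡ 6/3 mod 31. 3⁻¹ ≡ 21 (mod 31), so λ ≡ 2.
  x = λ² - 23 - 26 = 4 - 49 ≡ 17; y = λ·(23 - 17) - 9 ≡ 3. → (17, 3)
5P: (17, 3) + (26, 15). λ = (15 - 3)/(26 - 17) ≡ 12/9 mod 31. 9⁻¹ ≡ 7 (mod 31), so λ ≡ 22.
  x = λ² - 17 - 26 = 484 - 43 ≡ 7; y = λ·(17 - 7) - 3 ≡ 0. → (7, 0)
6P: (7, 0) + (26, 15). λ = (15 - 0)/(26 - 7) ≡ 15/19 mod 31. 19⁻¹ ≡ 18 (mod 31) since 19·18 = 342 ≡ 1, so λ ≡ 22.
  x = λ² - 7 - 26 = 484 - 33 ≡ 17; y = λ·(7 - 17) - 0 ≡ 28. → (17, 28)
7P: (17, 28) + (26, 15). λ = (15 - 28)/(26 - 17) ≡ 18/9 mod 31. 9⁻¹ ≡ 7 (mod 31) since 9·7 = 63 ≡ 1, so λ ≡ 2.
  x = λ² - 17 - 26 = 4 - 43 ≡ 23; y = λ·(17 - 23) - 28 ≡ 22. → (23, 22)
8P: (23, 22) + (26, 15). λ = (15 - 22)/(26 - 23) ≡ 24/3 mod 31. 3⁻¹ ≡ 21 (mod 31), so λ ≡ 8.
  x = λ² - 23 - 26 = 64 - 49 ≡ 15; y = λ·(23 - 15) - 22 ≡ 11. → (15, 11)
9P: (15, 11) + (26, 15). λ = (15 - 11)/(26 - 15) ≡ 4/11 mod 31. 11⁻¹ ≡ 17 (mod 31) since 11·17 = 187 ≡ 1, so λ ≡ 6.
  x = λ² - 15 - 26 = 36 - 41 ≡ 26; y = λ·(15 - 26) - 11 ≡ 16. → (26, 16)
10P: (26, 16) + (26, 15): same x and y₁ ≡ -y₂, so the sum is O.
10P = O, so the order is 10.

10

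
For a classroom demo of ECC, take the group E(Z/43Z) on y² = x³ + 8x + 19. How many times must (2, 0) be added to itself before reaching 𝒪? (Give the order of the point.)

2P: (2, 0) + (2, 0): same x and y₁ ≡ -y₂, so the sum is 𝒪.
2P = 𝒪, so the order is 2.

2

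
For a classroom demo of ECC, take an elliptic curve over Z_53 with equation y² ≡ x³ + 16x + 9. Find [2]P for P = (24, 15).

(33, 13)

tangent at (24, 15): λ = (3·24² + 16)/(2·15) ≡ 48/30. 30⁻¹ ≡ 23 (mod 53) since 30·23 = 690 ≡ 1, so λ ≡ 48·23 ≡ 44.
  x = λ² - 24 - 24 = 1936 - 48 ≡ 33; y = λ·(24 - 33) - 15 ≡ 13. → (33, 13)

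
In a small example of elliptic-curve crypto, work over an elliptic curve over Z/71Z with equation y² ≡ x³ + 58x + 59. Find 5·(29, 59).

Write Q = (29, 59).
Double-and-add on 5 = (101)₂. Start with Q = (29, 59) for the leading 1-bit.
double: tangent at (29, 59): λ = (3·29² + 58)/(2·59) ≡ 25/47. 47⁻¹ ≡ 68 (mod 71) since 47·68 = 3196 ≡ 1, so λ ≡ 25·68 ≡ 67.
  x = λ² - 29 - 29 = 4489 - 58 ≡ 29; y = λ·(29 - 29) - 59 ≡ 12. → (29, 12)
double: tangent at (29, 12): λ = (3·29² + 58)/(2·12) ≡ 25/24. 24⁻¹ ≡ 3 (mod 71), so λ ≡ 25·3 ≡ 4.
  x = λ² - 29 - 29 = 16 - 58 ≡ 29; y = λ·(29 - 29) - 12 ≡ 59. → (29, 59)
add Q: tangent at (29, 59): λ = (3·29² + 58)/(2·59) ≡ 25/47. 47⁻¹ ≡ 68 (mod 71), so λ ≡ 25·68 ≡ 67.
  x = λ² - 29 - 29 = 4489 - 58 ≡ 29; y = λ·(29 - 29) - 59 ≡ 12. → (29, 12)

(29, 12)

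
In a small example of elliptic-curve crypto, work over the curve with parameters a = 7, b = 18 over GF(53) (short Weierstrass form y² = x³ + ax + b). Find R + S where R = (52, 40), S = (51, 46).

(39, 41)

(52, 40) + (51, 46). λ = (46 - 40)/(51 - 52) ≡ 6/52 mod 53. 52⁻¹ ≡ 52 (mod 53) since 52·52 = 2704 ≡ 1, so λ ≡ 47.
  x = λ² - 52 - 51 = 2209 - 103 ≡ 39; y = λ·(52 - 39) - 40 ≡ 41. → (39, 41)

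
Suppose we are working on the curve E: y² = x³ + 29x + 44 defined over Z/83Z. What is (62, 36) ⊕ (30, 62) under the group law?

(27, 3)

(62, 36) + (30, 62). λ = (62 - 36)/(30 - 62) ≡ 26/51 mod 83. 51⁻¹ ≡ 70 (mod 83) since 51·70 = 3570 ≡ 1, so λ ≡ 77.
  x = λ² - 62 - 30 = 5929 - 92 ≡ 27; y = λ·(62 - 27) - 36 ≡ 3. → (27, 3)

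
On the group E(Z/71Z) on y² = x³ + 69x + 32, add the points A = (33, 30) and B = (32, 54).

(14, 11)

(33, 30) + (32, 54). λ = (54 - 30)/(32 - 33) ≡ 24/70 mod 71. 70⁻¹ ≡ 70 (mod 71), so λ ≡ 47.
  x = λ² - 33 - 32 = 2209 - 65 ≡ 14; y = λ·(33 - 14) - 30 ≡ 11. → (14, 11)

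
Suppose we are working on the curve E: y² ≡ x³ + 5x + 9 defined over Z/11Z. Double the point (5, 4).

(2, 4)

tangent at (5, 4): λ = (3·5² + 5)/(2·4) ≡ 3/8. 8⁻¹ ≡ 7 (mod 11), so λ ≡ 3·7 ≡ 10.
  x = λ² - 5 - 5 = 100 - 10 ≡ 2; y = λ·(5 - 2) - 4 ≡ 4. → (2, 4)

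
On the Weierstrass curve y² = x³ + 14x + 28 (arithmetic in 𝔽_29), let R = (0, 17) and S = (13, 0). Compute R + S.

(22, 14)

(0, 17) + (13, 0). λ = (0 - 17)/(13 - 0) ≡ 12/13 mod 29. 13⁻¹ ≡ 9 (mod 29), so λ ≡ 21.
  x = λ² - 0 - 13 = 441 - 13 ≡ 22; y = λ·(0 - 22) - 17 ≡ 14. → (22, 14)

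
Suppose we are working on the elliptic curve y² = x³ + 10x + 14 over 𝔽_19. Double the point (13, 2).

tangent at (13, 2): λ = (3·13² + 10)/(2·2) ≡ 4/4. 4⁻¹ ≡ 5 (mod 19), so λ ≡ 4·5 ≡ 1.
  x = λ² - 13 - 13 = 1 - 26 ≡ 13; y = λ·(13 - 13) - 2 ≡ 17. → (13, 17)

(13, 17)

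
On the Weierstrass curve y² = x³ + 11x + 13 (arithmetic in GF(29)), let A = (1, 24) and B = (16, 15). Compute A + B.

(17, 3)

(1, 24) + (16, 15). λ = (15 - 24)/(16 - 1) ≡ 20/15 mod 29. 15⁻¹ ≡ 2 (mod 29), so λ ≡ 11.
  x = λ² - 1 - 16 = 121 - 17 ≡ 17; y = λ·(1 - 17) - 24 ≡ 3. → (17, 3)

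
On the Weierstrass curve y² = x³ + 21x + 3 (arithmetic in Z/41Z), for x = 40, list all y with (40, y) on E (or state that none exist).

x³ + 21x + 3 = 64843 ≡ 22 (mod 41).
22 is a non-residue mod 41; no y exists.

none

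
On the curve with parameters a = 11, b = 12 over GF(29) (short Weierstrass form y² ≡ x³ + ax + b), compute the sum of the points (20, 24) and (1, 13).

(20, 24) + (1, 13). λ = (13 - 24)/(1 - 20) ≡ 18/10 mod 29. 10⁻¹ ≡ 3 (mod 29) since 10·3 = 30 ≡ 1, so λ ≡ 25.
  x = λ² - 20 - 1 = 625 - 21 ≡ 24; y = λ·(20 - 24) - 24 ≡ 21. → (24, 21)

(24, 21)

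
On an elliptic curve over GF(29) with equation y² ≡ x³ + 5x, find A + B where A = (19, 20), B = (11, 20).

(28, 9)

(19, 20) + (11, 20). λ = (20 - 20)/(11 - 19) ≡ 0/21 mod 29. 21⁻¹ ≡ 18 (mod 29) since 21·18 = 378 ≡ 1, so λ ≡ 0.
  x = λ² - 19 - 11 = 0 - 30 ≡ 28; y = λ·(19 - 28) - 20 ≡ 9. → (28, 9)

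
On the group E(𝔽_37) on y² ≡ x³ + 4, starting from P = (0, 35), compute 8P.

Double-and-add on 8 = (1000)₂. Start with P = (0, 35) for the leading 1-bit.
double: tangent at (0, 35): λ = (3·0² + 0)/(2·35) ≡ 0/33. 33⁻¹ ≡ 9 (mod 37) since 33·9 = 297 ≡ 1, so λ ≡ 0·9 ≡ 0.
  x = λ² - 0 - 0 = 0 - 0 ≡ 0; y = λ·(0 - 0) - 35 ≡ 2. → (0, 2)
double: tangent at (0, 2): λ = (3·0² + 0)/(2·2) ≡ 0/4. 4⁻¹ ≡ 28 (mod 37) since 4·28 = 112 ≡ 1, so λ ≡ 0·28 ≡ 0.
  x = λ² - 0 - 0 = 0 - 0 ≡ 0; y = λ·(0 - 0) - 2 ≡ 35. → (0, 35)
double: tangent at (0, 35): λ = (3·0² + 0)/(2·35) ≡ 0/33. 33⁻¹ ≡ 9 (mod 37) since 33·9 = 297 ≡ 1, so λ ≡ 0·9 ≡ 0.
  x = λ² - 0 - 0 = 0 - 0 ≡ 0; y = λ·(0 - 0) - 35 ≡ 2. → (0, 2)

(0, 2)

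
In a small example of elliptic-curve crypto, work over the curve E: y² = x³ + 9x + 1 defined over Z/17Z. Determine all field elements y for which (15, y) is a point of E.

x³ + 9x + 1 = 3511 ≡ 9 (mod 17).
Square roots of 9 mod 17: 3 and 14 (since 3² = 9 ≡ 9).

3, 14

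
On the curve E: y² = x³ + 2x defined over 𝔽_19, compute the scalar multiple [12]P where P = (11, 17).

(17, 8)

Repeated addition: build up to 12P.
2P: tangent at (11, 17): λ = (3·11² + 2)/(2·17) ≡ 4/15. 15⁻¹ ≡ 14 (mod 19), so λ ≡ 4·14 ≡ 18.
  x = λ² - 11 - 11 = 324 - 22 ≡ 17; y = λ·(11 - 17) - 17 ≡ 8. → (17, 8)
3P: (17, 8) + (11, 17). λ = (17 - 8)/(11 - 17) ≡ 9/13 mod 19. 13⁻¹ ≡ 3 (mod 19) since 13·3 = 39 ≡ 1, so λ ≡ 8.
  x = λ² - 17 - 11 = 64 - 28 ≡ 17; y = λ·(17 - 17) - 8 ≡ 11. → (17, 11)
4P: (17, 11) + (11, 17). λ = (17 - 11)/(11 - 17) ≡ 6/13 mod 19. 13⁻¹ ≡ 3 (mod 19), so λ ≡ 18.
  x = λ² - 17 - 11 = 324 - 28 ≡ 11; y = λ·(17 - 11) - 11 ≡ 2. → (11, 2)
5P: (11, 2) + (11, 17): same x and y₁ ≡ -y₂, so the sum is ∞.
6P: ∞ + (11, 17) = (11, 17) (identity).
7P: tangent at (11, 17): λ = (3·11² + 2)/(2·17) ≡ 4/15. 15⁻¹ ≡ 14 (mod 19), so λ ≡ 4·14 ≡ 18.
  x = λ² - 11 - 11 = 324 - 22 ≡ 17; y = λ·(11 - 17) - 17 ≡ 8. → (17, 8)
8P: (17, 8) + (11, 17). λ = (17 - 8)/(11 - 17) ≡ 9/13 mod 19. 13⁻¹ ≡ 3 (mod 19), so λ ≡ 8.
  x = λ² - 17 - 11 = 64 - 28 ≡ 17; y = λ·(17 - 17) - 8 ≡ 11. → (17, 11)
9P: (17, 11) + (11, 17). λ = (17 - 11)/(11 - 17) ≡ 6/13 mod 19. 13⁻¹ ≡ 3 (mod 19), so λ ≡ 18.
  x = λ² - 17 - 11 = 324 - 28 ≡ 11; y = λ·(17 - 11) - 11 ≡ 2. → (11, 2)
10P: (11, 2) + (11, 17): same x and y₁ ≡ -y₂, so the sum is ∞.
11P: ∞ + (11, 17) = (11, 17) (identity).
12P: tangent at (11, 17): λ = (3·11² + 2)/(2·17) ≡ 4/15. 15⁻¹ ≡ 14 (mod 19) since 15·14 = 210 ≡ 1, so λ ≡ 4·14 ≡ 18.
  x = λ² - 11 - 11 = 324 - 22 ≡ 17; y = λ·(11 - 17) - 17 ≡ 8. → (17, 8)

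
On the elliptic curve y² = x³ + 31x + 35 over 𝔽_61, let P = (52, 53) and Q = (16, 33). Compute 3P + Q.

First 3P:
Repeated addition: build up to 3P.
2P: tangent at (52, 53): λ = (3·52² + 31)/(2·53) ≡ 30/45. 45⁻¹ ≡ 19 (mod 61) since 45·19 = 855 ≡ 1, so λ ≡ 30·19 ≡ 21.
  x = λ² - 52 - 52 = 441 - 104 ≡ 32; y = λ·(52 - 32) - 53 ≡ 1. → (32, 1)
3P: (32, 1) + (52, 53). λ = (53 - 1)/(52 - 32) ≡ 52/20 mod 61. 20⁻¹ ≡ 58 (mod 61), so λ ≡ 27.
  x = λ² - 32 - 52 = 729 - 84 ≡ 35; y = λ·(32 - 35) - 1 ≡ 40. → (35, 40)
3P = (35, 40).
Finally 3P + Q:
(35, 40) + (16, 33). λ = (33 - 40)/(16 - 35) ≡ 54/42 mod 61. 42⁻¹ ≡ 16 (mod 61) since 42·16 = 672 ≡ 1, so λ ≡ 10.
  x = λ² - 35 - 16 = 100 - 51 ≡ 49; y = λ·(35 - 49) - 40 ≡ 3. → (49, 3)

(49, 3)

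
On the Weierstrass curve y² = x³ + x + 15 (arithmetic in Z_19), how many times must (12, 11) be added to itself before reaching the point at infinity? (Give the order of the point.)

2P: tangent at (12, 11): λ = (3·12² + 1)/(2·11) ≡ 15/3. 3⁻¹ ≡ 13 (mod 19), so λ ≡ 15·13 ≡ 5.
  x = λ² - 12 - 12 = 25 - 24 ≡ 1; y = λ·(12 - 1) - 11 ≡ 6. → (1, 6)
3P: (1, 6) + (12, 11). λ = (11 - 6)/(12 - 1) ≡ 5/11 mod 19. 11⁻¹ ≡ 7 (mod 19) since 11·7 = 77 ≡ 1, so λ ≡ 16.
  x = λ² - 1 - 12 = 256 - 13 ≡ 15; y = λ·(1 - 15) - 6 ≡ 17. → (15, 17)
4P: (15, 17) + (12, 11). λ = (11 - 17)/(12 - 15) ≡ 13/16 mod 19. 16⁻¹ ≡ 6 (mod 19) since 16·6 = 96 ≡ 1, so λ ≡ 2.
  x = λ² - 15 - 12 = 4 - 27 ≡ 15; y = λ·(15 - 15) - 17 ≡ 2. → (15, 2)
5P: (15, 2) + (12, 11). λ = (11 - 2)/(12 - 15) ≡ 9/16 mod 19. 16⁻¹ ≡ 6 (mod 19), so λ ≡ 16.
  x = λ² - 15 - 12 = 256 - 27 ≡ 1; y = λ·(15 - 1) - 2 ≡ 13. → (1, 13)
6P: (1, 13) + (12, 11). λ = (11 - 13)/(12 - 1) ≡ 17/11 mod 19. 11⁻¹ ≡ 7 (mod 19) since 11·7 = 77 ≡ 1, so λ ≡ 5.
  x = λ² - 1 - 12 = 25 - 13 ≡ 12; y = λ·(1 - 12) - 13 ≡ 8. → (12, 8)
7P: (12, 8) + (12, 11): same x and y₁ ≡ -y₂, so the sum is the point at infinity.
7P = the point at infinity, so the order is 7.

7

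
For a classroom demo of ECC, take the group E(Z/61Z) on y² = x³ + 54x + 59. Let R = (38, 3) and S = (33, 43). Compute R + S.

(38, 3) + (33, 43). λ = (43 - 3)/(33 - 38) ≡ 40/56 mod 61. 56⁻¹ ≡ 12 (mod 61), so λ ≡ 53.
  x = λ² - 38 - 33 = 2809 - 71 ≡ 54; y = λ·(38 - 54) - 3 ≡ 3. → (54, 3)

(54, 3)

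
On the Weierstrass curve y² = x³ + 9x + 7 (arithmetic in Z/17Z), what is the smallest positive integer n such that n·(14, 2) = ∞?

2P: tangent at (14, 2): λ = (3·14² + 9)/(2·2) ≡ 2/4. 4⁻¹ ≡ 13 (mod 17), so λ ≡ 2·13 ≡ 9.
  x = λ² - 14 - 14 = 81 - 28 ≡ 2; y = λ·(14 - 2) - 2 ≡ 4. → (2, 4)
3P: (2, 4) + (14, 2). λ = (2 - 4)/(14 - 2) ≡ 15/12 mod 17. 12⁻¹ ≡ 10 (mod 17) since 12·10 = 120 ≡ 1, so λ ≡ 14.
  x = λ² - 2 - 14 = 196 - 16 ≡ 10; y = λ·(2 - 10) - 4 ≡ 3. → (10, 3)
4P: (10, 3) + (14, 2). λ = (2 - 3)/(14 - 10) ≡ 16/4 mod 17. 4⁻¹ ≡ 13 (mod 17), so λ ≡ 4.
  x = λ² - 10 - 14 = 16 - 24 ≡ 9; y = λ·(10 - 9) - 3 ≡ 1. → (9, 1)
5P: (9, 1) + (14, 2). λ = (2 - 1)/(14 - 9) ≡ 1/5 mod 17. 5⁻¹ ≡ 7 (mod 17), so λ ≡ 7.
  x = λ² - 9 - 14 = 49 - 23 ≡ 9; y = λ·(9 - 9) - 1 ≡ 16. → (9, 16)
6P: (9, 16) + (14, 2). λ = (2 - 16)/(14 - 9) ≡ 3/5 mod 17. 5⁻¹ ≡ 7 (mod 17) since 5·7 = 35 ≡ 1, so λ ≡ 4.
  x = λ² - 9 - 14 = 16 - 23 ≡ 10; y = λ·(9 - 10) - 16 ≡ 14. → (10, 14)
7P: (10, 14) + (14, 2). λ = (2 - 14)/(14 - 10) ≡ 5/4 mod 17. 4⁻¹ ≡ 13 (mod 17), so λ ≡ 14.
  x = λ² - 10 - 14 = 196 - 24 ≡ 2; y = λ·(10 - 2) - 14 ≡ 13. → (2, 13)
8P: (2, 13) + (14, 2). λ = (2 - 13)/(14 - 2) ≡ 6/12 mod 17. 12⁻¹ ≡ 10 (mod 17) since 12·10 = 120 ≡ 1, so λ ≡ 9.
  x = λ² - 2 - 14 = 81 - 16 ≡ 14; y = λ·(2 - 14) - 13 ≡ 15. → (14, 15)
9P: (14, 15) + (14, 2): same x and y₁ ≡ -y₂, so the sum is ∞.
9P = ∞, so the order is 9.

9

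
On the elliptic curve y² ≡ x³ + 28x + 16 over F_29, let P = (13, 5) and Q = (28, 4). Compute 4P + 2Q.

First 4P:
Double-and-add on 4 = (100)₂. Start with P = (13, 5) for the leading 1-bit.
double: tangent at (13, 5): λ = (3·13² + 28)/(2·5) ≡ 13/10. 10⁻¹ ≡ 3 (mod 29), so λ ≡ 13·3 ≡ 10.
  x = λ² - 13 - 13 = 100 - 26 ≡ 16; y = λ·(13 - 16) - 5 ≡ 23. → (16, 23)
double: tangent at (16, 23): λ = (3·16² + 28)/(2·23) ≡ 13/17. 17⁻¹ ≡ 12 (mod 29) since 17·12 = 204 ≡ 1, so λ ≡ 13·12 ≡ 11.
  x = λ² - 16 - 16 = 121 - 32 ≡ 2; y = λ·(16 - 2) - 23 ≡ 15. → (2, 15)
4P = (2, 15).
Next 2Q:
Repeated addition: build up to 2Q.
2Q: tangent at (28, 4): λ = (3·28² + 28)/(2·4) ≡ 2/8. 8⁻¹ ≡ 11 (mod 29), so λ ≡ 2·11 ≡ 22.
  x = λ² - 28 - 28 = 484 - 56 ≡ 22; y = λ·(28 - 22) - 4 ≡ 12. → (22, 12)
2Q = (22, 12).
Finally 4P + 2Q:
(2, 15) + (22, 12). λ = (12 - 15)/(22 - 2) ≡ 26/20 mod 29. 20⁻¹ ≡ 16 (mod 29), so λ ≡ 10.
  x = λ² - 2 - 22 = 100 - 24 ≡ 18; y = λ·(2 - 18) - 15 ≡ 28. → (18, 28)

(18, 28)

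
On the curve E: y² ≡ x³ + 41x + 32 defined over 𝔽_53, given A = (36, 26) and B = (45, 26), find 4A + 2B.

(15, 10)

First 4A:
Repeated addition: build up to 4A.
2A: tangent at (36, 26): λ = (3·36² + 41)/(2·26) ≡ 7/52. 52⁻¹ ≡ 52 (mod 53), so λ ≡ 7·52 ≡ 46.
  x = λ² - 36 - 36 = 2116 - 72 ≡ 30; y = λ·(36 - 30) - 26 ≡ 38. → (30, 38)
3A: (30, 38) + (36, 26). λ = (26 - 38)/(36 - 30) ≡ 41/6 mod 53. 6⁻¹ ≡ 9 (mod 53) since 6·9 = 54 ≡ 1, so λ ≡ 51.
  x = λ² - 30 - 36 = 2601 - 66 ≡ 44; y = λ·(30 - 44) - 38 ≡ 43. → (44, 43)
4A: (44, 43) + (36, 26). λ = (26 - 43)/(36 - 44) ≡ 36/45 mod 53. 45⁻¹ ≡ 33 (mod 53), so λ ≡ 22.
  x = λ² - 44 - 36 = 484 - 80 ≡ 33; y = λ·(44 - 33) - 43 ≡ 40. → (33, 40)
4A = (33, 40).
Next 2B:
Repeated addition: build up to 2B.
2B: tangent at (45, 26): λ = (3·45² + 41)/(2·26) ≡ 21/52. 52⁻¹ ≡ 52 (mod 53), so λ ≡ 21·52 ≡ 32.
  x = λ² - 45 - 45 = 1024 - 90 ≡ 33; y = λ·(45 - 33) - 26 ≡ 40. → (33, 40)
2B = (33, 40).
Finally 4A + 2B:
tangent at (33, 40): λ = (3·33² + 41)/(2·40) ≡ 22/27. 27⁻¹ ≡ 2 (mod 53) since 27·2 = 54 ≡ 1, so λ ≡ 22·2 ≡ 44.
  x = λ² - 33 - 33 = 1936 - 66 ≡ 15; y = λ·(33 - 15) - 40 ≡ 10. → (15, 10)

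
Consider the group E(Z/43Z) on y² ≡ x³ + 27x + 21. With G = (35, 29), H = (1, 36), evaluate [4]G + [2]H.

(12, 40)

First 4G:
Double-and-add on 4 = (100)₂. Start with G = (35, 29) for the leading 1-bit.
double: tangent at (35, 29): λ = (3·35² + 27)/(2·29) ≡ 4/15. 15⁻¹ ≡ 23 (mod 43), so λ ≡ 4·23 ≡ 6.
  x = λ² - 35 - 35 = 36 - 70 ≡ 9; y = λ·(35 - 9) - 29 ≡ 41. → (9, 41)
double: tangent at (9, 41): λ = (3·9² + 27)/(2·41) ≡ 12/39. 39⁻¹ ≡ 32 (mod 43) since 39·32 = 1248 ≡ 1, so λ ≡ 12·32 ≡ 40.
  x = λ² - 9 - 9 = 1600 - 18 ≡ 34; y = λ·(9 - 34) - 41 ≡ 34. → (34, 34)
4G = (34, 34).
Next 2H:
Repeated addition: build up to 2H.
2H: tangent at (1, 36): λ = (3·1² + 27)/(2·36) ≡ 30/29. 29⁻¹ ≡ 3 (mod 43) since 29·3 = 87 ≡ 1, so λ ≡ 30·3 ≡ 4.
  x = λ² - 1 - 1 = 16 - 2 ≡ 14; y = λ·(1 - 14) - 36 ≡ 41. → (14, 41)
2H = (14, 41).
Finally 4G + 2H:
(34, 34) + (14, 41). λ = (41 - 34)/(14 - 34) ≡ 7/23 mod 43. 23⁻¹ ≡ 15 (mod 43), so λ ≡ 19.
  x = λ² - 34 - 14 = 361 - 48 ≡ 12; y = λ·(34 - 12) - 34 ≡ 40. → (12, 40)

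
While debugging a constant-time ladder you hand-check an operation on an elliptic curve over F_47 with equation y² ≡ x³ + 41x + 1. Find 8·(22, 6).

(37, 46)

Write P = (22, 6).
Repeated addition: build up to 8P.
2P: tangent at (22, 6): λ = (3·22² + 41)/(2·6) ≡ 36/12. 12⁻¹ ≡ 4 (mod 47), so λ ≡ 36·4 ≡ 3.
  x = λ² - 22 - 22 = 9 - 44 ≡ 12; y = λ·(22 - 12) - 6 ≡ 24. → (12, 24)
3P: (12, 24) + (22, 6). λ = (6 - 24)/(22 - 12) ≡ 29/10 mod 47. 10⁻¹ ≡ 33 (mod 47), so λ ≡ 17.
  x = λ² - 12 - 22 = 289 - 34 ≡ 20; y = λ·(12 - 20) - 24 ≡ 28. → (20, 28)
4P: (20, 28) + (22, 6). λ = (6 - 28)/(22 - 20) ≡ 25/2 mod 47. 2⁻¹ ≡ 24 (mod 47), so λ ≡ 36.
  x = λ² - 20 - 22 = 1296 - 42 ≡ 32; y = λ·(20 - 32) - 28 ≡ 10. → (32, 10)
5P: (32, 10) + (22, 6). λ = (6 - 10)/(22 - 32) ≡ 43/37 mod 47. 37⁻¹ ≡ 14 (mod 47), so λ ≡ 38.
  x = λ² - 32 - 22 = 1444 - 54 ≡ 27; y = λ·(32 - 27) - 10 ≡ 39. → (27, 39)
6P: (27, 39) + (22, 6). λ = (6 - 39)/(22 - 27) ≡ 14/42 mod 47. 42⁻¹ ≡ 28 (mod 47), so λ ≡ 16.
  x = λ² - 27 - 22 = 256 - 49 ≡ 19; y = λ·(27 - 19) - 39 ≡ 42. → (19, 42)
7P: (19, 42) + (22, 6). λ = (6 - 42)/(22 - 19) ≡ 11/3 mod 47. 3⁻¹ ≡ 16 (mod 47), so λ ≡ 35.
  x = λ² - 19 - 22 = 1225 - 41 ≡ 9; y = λ·(19 - 9) - 42 ≡ 26. → (9, 26)
8P: (9, 26) + (22, 6). λ = (6 - 26)/(22 - 9) ≡ 27/13 mod 47. 13⁻¹ ≡ 29 (mod 47) since 13·29 = 377 ≡ 1, so λ ≡ 31.
  x = λ² - 9 - 22 = 961 - 31 ≡ 37; y = λ·(9 - 37) - 26 ≡ 46. → (37, 46)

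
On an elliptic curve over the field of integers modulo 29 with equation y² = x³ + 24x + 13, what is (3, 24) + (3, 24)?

tangent at (3, 24): λ = (3·3² + 24)/(2·24) ≡ 22/19. 19⁻¹ ≡ 26 (mod 29), so λ ≡ 22·26 ≡ 21.
  x = λ² - 3 - 3 = 441 - 6 ≡ 0; y = λ·(3 - 0) - 24 ≡ 10. → (0, 10)

(0, 10)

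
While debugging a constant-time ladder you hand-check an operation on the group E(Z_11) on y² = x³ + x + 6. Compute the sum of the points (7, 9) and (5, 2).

(7, 9) + (5, 2). λ = (2 - 9)/(5 - 7) ≡ 4/9 mod 11. 9⁻¹ ≡ 5 (mod 11), so λ ≡ 9.
  x = λ² - 7 - 5 = 81 - 12 ≡ 3; y = λ·(7 - 3) - 9 ≡ 5. → (3, 5)

(3, 5)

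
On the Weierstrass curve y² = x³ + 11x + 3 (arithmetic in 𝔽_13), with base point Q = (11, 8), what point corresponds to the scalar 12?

Repeated addition: build up to 12Q.
2Q: tangent at (11, 8): λ = (3·11² + 11)/(2·8) ≡ 10/3. 3⁻¹ ≡ 9 (mod 13), so λ ≡ 10·9 ≡ 12.
  x = λ² - 11 - 11 = 144 - 22 ≡ 5; y = λ·(11 - 5) - 8 ≡ 12. → (5, 12)
3Q: (5, 12) + (11, 8). λ = (8 - 12)/(11 - 5) ≡ 9/6 mod 13. 6⁻¹ ≡ 11 (mod 13) since 6·11 = 66 ≡ 1, so λ ≡ 8.
  x = λ² - 5 - 11 = 64 - 16 ≡ 9; y = λ·(5 - 9) - 12 ≡ 8. → (9, 8)
4Q: (9, 8) + (11, 8). λ = (8 - 8)/(11 - 9) ≡ 0/2 mod 13. 2⁻¹ ≡ 7 (mod 13), so λ ≡ 0.
  x = λ² - 9 - 11 = 0 - 20 ≡ 6; y = λ·(9 - 6) - 8 ≡ 5. → (6, 5)
5Q: (6, 5) + (11, 8). λ = (8 - 5)/(11 - 6) ≡ 3/5 mod 13. 5⁻¹ ≡ 8 (mod 13), so λ ≡ 11.
  x = λ² - 6 - 11 = 121 - 17 ≡ 0; y = λ·(6 - 0) - 5 ≡ 9. → (0, 9)
6Q: (0, 9) + (11, 8). λ = (8 - 9)/(11 - 0) ≡ 12/11 mod 13. 11⁻¹ ≡ 6 (mod 13), so λ ≡ 7.
  x = λ² - 0 - 11 = 49 - 11 ≡ 12; y = λ·(0 - 12) - 9 ≡ 11. → (12, 11)
7Q: (12, 11) + (11, 8). λ = (8 - 11)/(11 - 12) ≡ 10/12 mod 13. 12⁻¹ ≡ 12 (mod 13), so λ ≡ 3.
  x = λ² - 12 - 11 = 9 - 23 ≡ 12; y = λ·(12 - 12) - 11 ≡ 2. → (12, 2)
8Q: (12, 2) + (11, 8). λ = (8 - 2)/(11 - 12) ≡ 6/12 mod 13. 12⁻¹ ≡ 12 (mod 13) since 12·12 = 144 ≡ 1, so λ ≡ 7.
  x = λ² - 12 - 11 = 49 - 23 ≡ 0; y = λ·(12 - 0) - 2 ≡ 4. → (0, 4)
9Q: (0, 4) + (11, 8). λ = (8 - 4)/(11 - 0) ≡ 4/11 mod 13. 11⁻¹ ≡ 6 (mod 13), so λ ≡ 11.
  x = λ² - 0 - 11 = 121 - 11 ≡ 6; y = λ·(0 - 6) - 4 ≡ 8. → (6, 8)
10Q: (6, 8) + (11, 8). λ = (8 - 8)/(11 - 6) ≡ 0/5 mod 13. 5⁻¹ ≡ 8 (mod 13) since 5·8 = 40 ≡ 1, so λ ≡ 0.
  x = λ² - 6 - 11 = 0 - 17 ≡ 9; y = λ·(6 - 9) - 8 ≡ 5. → (9, 5)
11Q: (9, 5) + (11, 8). λ = (8 - 5)/(11 - 9) ≡ 3/2 mod 13. 2⁻¹ ≡ 7 (mod 13), so λ ≡ 8.
  x = λ² - 9 - 11 = 64 - 20 ≡ 5; y = λ·(9 - 5) - 5 ≡ 1. → (5, 1)
12Q: (5, 1) + (11, 8). λ = (8 - 1)/(11 - 5) ≡ 7/6 mod 13. 6⁻¹ ≡ 11 (mod 13), so λ ≡ 12.
  x = λ² - 5 - 11 = 144 - 16 ≡ 11; y = λ·(5 - 11) - 1 ≡ 5. → (11, 5)

(11, 5)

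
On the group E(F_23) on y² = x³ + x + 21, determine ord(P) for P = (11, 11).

2P: tangent at (11, 11): λ = (3·11² + 1)/(2·11) ≡ 19/22. 22⁻¹ ≡ 22 (mod 23), so λ ≡ 19·22 ≡ 4.
  x = λ² - 11 - 11 = 16 - 22 ≡ 17; y = λ·(11 - 17) - 11 ≡ 11. → (17, 11)
3P: (17, 11) + (11, 11). λ = (11 - 11)/(11 - 17) ≡ 0/17 mod 23. 17⁻¹ ≡ 19 (mod 23), so λ ≡ 0.
  x = λ² - 17 - 11 = 0 - 28 ≡ 18; y = λ·(17 - 18) - 11 ≡ 12. → (18, 12)
4P: (18, 12) + (11, 11). λ = (11 - 12)/(11 - 18) ≡ 22/16 mod 23. 16⁻¹ ≡ 13 (mod 23), so λ ≡ 10.
  x = λ² - 18 - 11 = 100 - 29 ≡ 2; y = λ·(18 - 2) - 12 ≡ 10. → (2, 10)
5P: (2, 10) + (11, 11). λ = (11 - 10)/(11 - 2) ≡ 1/9 mod 23. 9⁻¹ ≡ 18 (mod 23), so λ ≡ 18.
  x = λ² - 2 - 11 = 324 - 13 ≡ 12; y = λ·(2 - 12) - 10 ≡ 17. → (12, 17)
6P: (12, 17) + (11, 11). λ = (11 - 17)/(11 - 12) ≡ 17/22 mod 23. 22⁻¹ ≡ 22 (mod 23), so λ ≡ 6.
  x = λ² - 12 - 11 = 36 - 23 ≡ 13; y = λ·(12 - 13) - 17 ≡ 0. → (13, 0)
7P: (13, 0) + (11, 11). λ = (11 - 0)/(11 - 13) ≡ 11/21 mod 23. 21⁻¹ ≡ 11 (mod 23) since 21·11 = 231 ≡ 1, so λ ≡ 6.
  x = λ² - 13 - 11 = 36 - 24 ≡ 12; y = λ·(13 - 12) - 0 ≡ 6. → (12, 6)
8P: (12, 6) + (11, 11). λ = (11 - 6)/(11 - 12) ≡ 5/22 mod 23. 22⁻¹ ≡ 22 (mod 23), so λ ≡ 18.
  x = λ² - 12 - 11 = 324 - 23 ≡ 2; y = λ·(12 - 2) - 6 ≡ 13. → (2, 13)
9P: (2, 13) + (11, 11). λ = (11 - 13)/(11 - 2) ≡ 21/9 mod 23. 9⁻¹ ≡ 18 (mod 23), so λ ≡ 10.
  x = λ² - 2 - 11 = 100 - 13 ≡ 18; y = λ·(2 - 18) - 13 ≡ 11. → (18, 11)
10P: (18, 11) + (11, 11). λ = (11 - 11)/(11 - 18) ≡ 0/16 mod 23. 16⁻¹ ≡ 13 (mod 23) since 16·13 = 208 ≡ 1, so λ ≡ 0.
  x = λ² - 18 - 11 = 0 - 29 ≡ 17; y = λ·(18 - 17) - 11 ≡ 12. → (17, 12)
11P: (17, 12) + (11, 11). λ = (11 - 12)/(11 - 17) ≡ 22/17 mod 23. 17⁻¹ ≡ 19 (mod 23) since 17·19 = 323 ≡ 1, so λ ≡ 4.
  x = λ² - 17 - 11 = 16 - 28 ≡ 11; y = λ·(17 - 11) - 12 ≡ 12. → (11, 12)
12P: (11, 12) + (11, 11): same x and y₁ ≡ -y₂, so the sum is O.
12P = O, so the order is 12.

12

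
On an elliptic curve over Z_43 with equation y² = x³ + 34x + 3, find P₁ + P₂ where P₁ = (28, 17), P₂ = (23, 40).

(8, 20)

(28, 17) + (23, 40). λ = (40 - 17)/(23 - 28) ≡ 23/38 mod 43. 38⁻¹ ≡ 17 (mod 43) since 38·17 = 646 ≡ 1, so λ ≡ 4.
  x = λ² - 28 - 23 = 16 - 51 ≡ 8; y = λ·(28 - 8) - 17 ≡ 20. → (8, 20)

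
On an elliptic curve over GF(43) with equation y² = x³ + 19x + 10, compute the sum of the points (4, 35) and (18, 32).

(16, 29)

(4, 35) + (18, 32). λ = (32 - 35)/(18 - 4) ≡ 40/14 mod 43. 14⁻¹ ≡ 40 (mod 43), so λ ≡ 9.
  x = λ² - 4 - 18 = 81 - 22 ≡ 16; y = λ·(4 - 16) - 35 ≡ 29. → (16, 29)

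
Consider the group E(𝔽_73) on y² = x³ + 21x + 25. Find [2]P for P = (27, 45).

(57, 22)

tangent at (27, 45): λ = (3·27² + 21)/(2·45) ≡ 18/17. 17⁻¹ ≡ 43 (mod 73), so λ ≡ 18·43 ≡ 44.
  x = λ² - 27 - 27 = 1936 - 54 ≡ 57; y = λ·(27 - 57) - 45 ≡ 22. → (57, 22)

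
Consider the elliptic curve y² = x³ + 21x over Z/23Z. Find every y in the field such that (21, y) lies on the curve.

x³ + 21x + 0 = 9702 ≡ 19 (mod 23).
19 is a non-residue mod 23; no y exists.

none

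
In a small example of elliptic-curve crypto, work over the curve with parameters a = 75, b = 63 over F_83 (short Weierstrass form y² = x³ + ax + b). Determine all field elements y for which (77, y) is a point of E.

x³ + 75x + 63 = 462371 ≡ 61 (mod 83).
Square roots of 61 mod 83: 12 and 71 (since 12² = 144 ≡ 61).

12, 71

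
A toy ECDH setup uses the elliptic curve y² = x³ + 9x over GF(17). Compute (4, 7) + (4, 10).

O

The two points share x = 4 and their y-coordinates satisfy 7 + 10 ≡ 0 (mod 17), so they are inverses. Their sum is the point at infinity.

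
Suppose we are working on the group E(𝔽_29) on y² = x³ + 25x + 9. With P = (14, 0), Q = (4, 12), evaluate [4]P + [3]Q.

(0, 3)

First 4P:
Double-and-add on 4 = (100)₂. Start with P = (14, 0) for the leading 1-bit.
double: (14, 0) + (14, 0): same x and y₁ ≡ -y₂, so the sum is the point at infinity.
double: the point at infinity + the point at infinity = the point at infinity (identity).
4P = the point at infinity.
Next 3Q:
Repeated addition: build up to 3Q.
2Q: tangent at (4, 12): λ = (3·4² + 25)/(2·12) ≡ 15/24. 24⁻¹ ≡ 23 (mod 29) since 24·23 = 552 ≡ 1, so λ ≡ 15·23 ≡ 26.
  x = λ² - 4 - 4 = 676 - 8 ≡ 1; y = λ·(4 - 1) - 12 ≡ 8. → (1, 8)
3Q: (1, 8) + (4, 12). λ = (12 - 8)/(4 - 1) ≡ 4/3 mod 29. 3⁻¹ ≡ 10 (mod 29), so λ ≡ 11.
  x = λ² - 1 - 4 = 121 - 5 ≡ 0; y = λ·(1 - 0) - 8 ≡ 3. → (0, 3)
3Q = (0, 3).
Finally 4P + 3Q:
the point at infinity + (0, 3) = (0, 3) (identity).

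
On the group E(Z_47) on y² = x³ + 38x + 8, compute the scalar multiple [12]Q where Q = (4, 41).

Double-and-add on 12 = (1100)₂. Start with Q = (4, 41) for the leading 1-bit.
double: tangent at (4, 41): λ = (3·4² + 38)/(2·41) ≡ 39/35. 35⁻¹ ≡ 43 (mod 47) since 35·43 = 1505 ≡ 1, so λ ≡ 39·43 ≡ 32.
  x = λ² - 4 - 4 = 1024 - 8 ≡ 29; y = λ·(4 - 29) - 41 ≡ 5. → (29, 5)
add Q: (29, 5) + (4, 41). λ = (41 - 5)/(4 - 29) ≡ 36/22 mod 47. 22⁻¹ ≡ 15 (mod 47), so λ ≡ 23.
  x = λ² - 29 - 4 = 529 - 33 ≡ 26; y = λ·(29 - 26) - 5 ≡ 17. → (26, 17)
double: tangent at (26, 17): λ = (3·26² + 38)/(2·17) ≡ 45/34. 34⁻¹ ≡ 18 (mod 47), so λ ≡ 45·18 ≡ 11.
  x = λ² - 26 - 26 = 121 - 52 ≡ 22; y = λ·(26 - 22) - 17 ≡ 27. → (22, 27)
double: tangent at (22, 27): λ = (3·22² + 38)/(2·27) ≡ 33/7. 7⁻¹ ≡ 27 (mod 47), so λ ≡ 33·27 ≡ 45.
  x = λ² - 22 - 22 = 2025 - 44 ≡ 7; y = λ·(22 - 7) - 27 ≡ 37. → (7, 37)

(7, 37)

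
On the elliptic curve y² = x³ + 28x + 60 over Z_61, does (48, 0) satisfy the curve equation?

yes

y² = 0² ≡ 0; x³ + 28x + 60 = 111996 ≡ 0 (mod 61). 0 = 0.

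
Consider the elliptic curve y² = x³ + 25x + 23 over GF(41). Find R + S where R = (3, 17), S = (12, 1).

(16, 38)

(3, 17) + (12, 1). λ = (1 - 17)/(12 - 3) ≡ 25/9 mod 41. 9⁻¹ ≡ 32 (mod 41) since 9·32 = 288 ≡ 1, so λ ≡ 21.
  x = λ² - 3 - 12 = 441 - 15 ≡ 16; y = λ·(3 - 16) - 17 ≡ 38. → (16, 38)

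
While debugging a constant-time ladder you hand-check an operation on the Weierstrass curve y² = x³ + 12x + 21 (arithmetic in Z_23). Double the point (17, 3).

tangent at (17, 3): λ = (3·17² + 12)/(2·3) ≡ 5/6. 6⁻¹ ≡ 4 (mod 23), so λ ≡ 5·4 ≡ 20.
  x = λ² - 17 - 17 = 400 - 34 ≡ 21; y = λ·(17 - 21) - 3 ≡ 9. → (21, 9)

(21, 9)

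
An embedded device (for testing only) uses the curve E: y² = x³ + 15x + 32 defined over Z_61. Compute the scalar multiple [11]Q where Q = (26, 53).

Double-and-add on 11 = (1011)₂. Start with Q = (26, 53) for the leading 1-bit.
double: tangent at (26, 53): λ = (3·26² + 15)/(2·53) ≡ 30/45. 45⁻¹ ≡ 19 (mod 61) since 45·19 = 855 ≡ 1, so λ ≡ 30·19 ≡ 21.
  x = λ² - 26 - 26 = 441 - 52 ≡ 23; y = λ·(26 - 23) - 53 ≡ 10. → (23, 10)
double: tangent at (23, 10): λ = (3·23² + 15)/(2·10) ≡ 16/20. 20⁻¹ ≡ 58 (mod 61) since 20·58 = 1160 ≡ 1, so λ ≡ 16·58 ≡ 13.
  x = λ² - 23 - 23 = 169 - 46 ≡ 1; y = λ·(23 - 1) - 10 ≡ 32. → (1, 32)
add Q: (1, 32) + (26, 53). λ = (53 - 32)/(26 - 1) ≡ 21/25 mod 61. 25⁻¹ ≡ 22 (mod 61) since 25·22 = 550 ≡ 1, so λ ≡ 35.
  x = λ² - 1 - 26 = 1225 - 27 ≡ 39; y = λ·(1 - 39) - 32 ≡ 41. → (39, 41)
double: tangent at (39, 41): λ = (3·39² + 15)/(2·41) ≡ 3/21. 21⁻¹ ≡ 32 (mod 61), so λ ≡ 3·32 ≡ 35.
  x = λ² - 39 - 39 = 1225 - 78 ≡ 49; y = λ·(39 - 49) - 41 ≡ 36. → (49, 36)
add Q: (49, 36) + (26, 53). λ = (53 - 36)/(26 - 49) ≡ 17/38 mod 61. 38⁻¹ ≡ 53 (mod 61), so λ ≡ 47.
  x = λ² - 49 - 26 = 2209 - 75 ≡ 60; y = λ·(49 - 60) - 36 ≡ 57. → (60, 57)

(60, 57)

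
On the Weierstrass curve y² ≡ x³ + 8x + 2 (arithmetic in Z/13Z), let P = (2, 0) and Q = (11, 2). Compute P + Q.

(2, 0) + (11, 2). λ = (2 - 0)/(11 - 2) ≡ 2/9 mod 13. 9⁻¹ ≡ 3 (mod 13), so λ ≡ 6.
  x = λ² - 2 - 11 = 36 - 13 ≡ 10; y = λ·(2 - 10) - 0 ≡ 4. → (10, 4)

(10, 4)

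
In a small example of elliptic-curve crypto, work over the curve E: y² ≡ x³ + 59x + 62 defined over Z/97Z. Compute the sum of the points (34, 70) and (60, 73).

(34, 70) + (60, 73). λ = (73 - 70)/(60 - 34) ≡ 3/26 mod 97. 26⁻¹ ≡ 56 (mod 97), so λ ≡ 71.
  x = λ² - 34 - 60 = 5041 - 94 ≡ 0; y = λ·(34 - 0) - 70 ≡ 16. → (0, 16)

(0, 16)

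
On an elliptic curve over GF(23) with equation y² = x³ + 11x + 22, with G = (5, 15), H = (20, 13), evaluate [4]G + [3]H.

(16, 19)

First 4G:
Repeated addition: build up to 4G.
2G: tangent at (5, 15): λ = (3·5² + 11)/(2·15) ≡ 17/7. 7⁻¹ ≡ 10 (mod 23) since 7·10 = 70 ≡ 1, so λ ≡ 17·10 ≡ 9.
  x = λ² - 5 - 5 = 81 - 10 ≡ 2; y = λ·(5 - 2) - 15 ≡ 12. → (2, 12)
3G: (2, 12) + (5, 15). λ = (15 - 12)/(5 - 2) ≡ 3/3 mod 23. 3⁻¹ ≡ 8 (mod 23), so λ ≡ 1.
  x = λ² - 2 - 5 = 1 - 7 ≡ 17; y = λ·(2 - 17) - 12 ≡ 19. → (17, 19)
4G: (17, 19) + (5, 15). λ = (15 - 19)/(5 - 17) ≡ 19/11 mod 23. 11⁻¹ ≡ 21 (mod 23) since 11·21 = 231 ≡ 1, so λ ≡ 8.
  x = λ² - 17 - 5 = 64 - 22 ≡ 19; y = λ·(17 - 19) - 19 ≡ 11. → (19, 11)
4G = (19, 11).
Next 3H:
Repeated addition: build up to 3H.
2H: tangent at (20, 13): λ = (3·20² + 11)/(2·13) ≡ 15/3. 3⁻¹ ≡ 8 (mod 23) since 3·8 = 24 ≡ 1, so λ ≡ 15·8 ≡ 5.
  x = λ² - 20 - 20 = 25 - 40 ≡ 8; y = λ·(20 - 8) - 13 ≡ 1. → (8, 1)
3H: (8, 1) + (20, 13). λ = (13 - 1)/(20 - 8) ≡ 12/12 mod 23. 12⁻¹ ≡ 2 (mod 23), so λ ≡ 1.
  x = λ² - 8 - 20 = 1 - 28 ≡ 19; y = λ·(8 - 19) - 1 ≡ 11. → (19, 11)
3H = (19, 11).
Finally 4G + 3H:
tangent at (19, 11): λ = (3·19² + 11)/(2·11) ≡ 13/22. 22⁻¹ ≡ 22 (mod 23) since 22·22 = 484 ≡ 1, so λ ≡ 13·22 ≡ 10.
  x = λ² - 19 - 19 = 100 - 38 ≡ 16; y = λ·(19 - 16) - 11 ≡ 19. → (16, 19)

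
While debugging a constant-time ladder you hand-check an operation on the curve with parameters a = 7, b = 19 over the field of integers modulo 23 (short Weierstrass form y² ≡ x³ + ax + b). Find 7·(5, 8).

(6, 1)

Write P = (5, 8).
Repeated addition: build up to 7P.
2P: tangent at (5, 8): λ = (3·5² + 7)/(2·8) ≡ 13/16. 16⁻¹ ≡ 13 (mod 23), so λ ≡ 13·13 ≡ 8.
  x = λ² - 5 - 5 = 64 - 10 ≡ 8; y = λ·(5 - 8) - 8 ≡ 14. → (8, 14)
3P: (8, 14) + (5, 8). λ = (8 - 14)/(5 - 8) ≡ 17/20 mod 23. 20⁻¹ ≡ 15 (mod 23), so λ ≡ 2.
  x = λ² - 8 - 5 = 4 - 13 ≡ 14; y = λ·(8 - 14) - 14 ≡ 20. → (14, 20)
4P: (14, 20) + (5, 8). λ = (8 - 20)/(5 - 14) ≡ 11/14 mod 23. 14⁻¹ ≡ 5 (mod 23) since 14·5 = 70 ≡ 1, so λ ≡ 9.
  x = λ² - 14 - 5 = 81 - 19 ≡ 16; y = λ·(14 - 16) - 20 ≡ 8. → (16, 8)
5P: (16, 8) + (5, 8). λ = (8 - 8)/(5 - 16) ≡ 0/12 mod 23. 12⁻¹ ≡ 2 (mod 23), so λ ≡ 0.
  x = λ² - 16 - 5 = 0 - 21 ≡ 2; y = λ·(16 - 2) - 8 ≡ 15. → (2, 15)
6P: (2, 15) + (5, 8). λ = (8 - 15)/(5 - 2) ≡ 16/3 mod 23. 3⁻¹ ≡ 8 (mod 23) since 3·8 = 24 ≡ 1, so λ ≡ 13.
  x = λ² - 2 - 5 = 169 - 7 ≡ 1; y = λ·(2 - 1) - 15 ≡ 21. → (1, 21)
7P: (1, 21) + (5, 8). λ = (8 - 21)/(5 - 1) ≡ 10/4 mod 23. 4⁻¹ ≡ 6 (mod 23), so λ ≡ 14.
  x = λ² - 1 - 5 = 196 - 6 ≡ 6; y = λ·(1 - 6) - 21 ≡ 1. → (6, 1)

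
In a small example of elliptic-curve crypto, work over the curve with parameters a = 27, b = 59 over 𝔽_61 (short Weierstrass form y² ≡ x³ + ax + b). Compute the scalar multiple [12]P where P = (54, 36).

(27, 55)

Repeated addition: build up to 12P.
2P: tangent at (54, 36): λ = (3·54² + 27)/(2·36) ≡ 52/11. 11⁻¹ ≡ 50 (mod 61), so λ ≡ 52·50 ≡ 38.
  x = λ² - 54 - 54 = 1444 - 108 ≡ 55; y = λ·(54 - 55) - 36 ≡ 48. → (55, 48)
3P: (55, 48) + (54, 36). λ = (36 - 48)/(54 - 55) ≡ 49/60 mod 61. 60⁻¹ ≡ 60 (mod 61), so λ ≡ 12.
  x = λ² - 55 - 54 = 144 - 109 ≡ 35; y = λ·(55 - 35) - 48 ≡ 9. → (35, 9)
4P: (35, 9) + (54, 36). λ = (36 - 9)/(54 - 35) ≡ 27/19 mod 61. 19⁻¹ ≡ 45 (mod 61), so λ ≡ 56.
  x = λ² - 35 - 54 = 3136 - 89 ≡ 58; y = λ·(35 - 58) - 9 ≡ 45. → (58, 45)
5P: (58, 45) + (54, 36). λ = (36 - 45)/(54 - 58) ≡ 52/57 mod 61. 57⁻¹ ≡ 15 (mod 61), so λ ≡ 48.
  x = λ² - 58 - 54 = 2304 - 112 ≡ 57; y = λ·(58 - 57) - 45 ≡ 3. → (57, 3)
6P: (57, 3) + (54, 36). λ = (36 - 3)/(54 - 57) ≡ 33/58 mod 61. 58⁻¹ ≡ 20 (mod 61), so λ ≡ 50.
  x = λ² - 57 - 54 = 2500 - 111 ≡ 10; y = λ·(57 - 10) - 3 ≡ 29. → (10, 29)
7P: (10, 29) + (54, 36). λ = (36 - 29)/(54 - 10) ≡ 7/44 mod 61. 44⁻¹ ≡ 43 (mod 61) since 44·43 = 1892 ≡ 1, so λ ≡ 57.
  x = λ² - 10 - 54 = 3249 - 64 ≡ 13; y = λ·(10 - 13) - 29 ≡ 44. → (13, 44)
8P: (13, 44) + (54, 36). λ = (36 - 44)/(54 - 13) ≡ 53/41 mod 61. 41⁻¹ ≡ 3 (mod 61) since 41·3 = 123 ≡ 1, so λ ≡ 37.
  x = λ² - 13 - 54 = 1369 - 67 ≡ 21; y = λ·(13 - 21) - 44 ≡ 26. → (21, 26)
9P: (21, 26) + (54, 36). λ = (36 - 26)/(54 - 21) ≡ 10/33 mod 61. 33⁻¹ ≡ 37 (mod 61), so λ ≡ 4.
  x = λ² - 21 - 54 = 16 - 75 ≡ 2; y = λ·(21 - 2) - 26 ≡ 50. → (2, 50)
10P: (2, 50) + (54, 36). λ = (36 - 50)/(54 - 2) ≡ 47/52 mod 61. 52⁻¹ ≡ 27 (mod 61), so λ ≡ 49.
  x = λ² - 2 - 54 = 2401 - 56 ≡ 27; y = λ·(2 - 27) - 50 ≡ 6. → (27, 6)
11P: (27, 6) + (54, 36). λ = (36 - 6)/(54 - 27) ≡ 30/27 mod 61. 27⁻¹ ≡ 52 (mod 61) since 27·52 = 1404 ≡ 1, so λ ≡ 35.
  x = λ² - 27 - 54 = 1225 - 81 ≡ 46; y = λ·(27 - 46) - 6 ≡ 0. → (46, 0)
12P: (46, 0) + (54, 36). λ = (36 - 0)/(54 - 46) ≡ 36/8 mod 61. 8⁻¹ ≡ 23 (mod 61), so λ ≡ 35.
  x = λ² - 46 - 54 = 1225 - 100 ≡ 27; y = λ·(46 - 27) - 0 ≡ 55. → (27, 55)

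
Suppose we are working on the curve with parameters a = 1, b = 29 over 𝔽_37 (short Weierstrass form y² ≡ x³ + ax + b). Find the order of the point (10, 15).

2P: tangent at (10, 15): λ = (3·10² + 1)/(2·15) ≡ 5/30. 30⁻¹ ≡ 21 (mod 37), so λ ≡ 5·21 ≡ 31.
  x = λ² - 10 - 10 = 961 - 20 ≡ 16; y = λ·(10 - 16) - 15 ≡ 21. → (16, 21)
3P: (16, 21) + (10, 15). λ = (15 - 21)/(10 - 16) ≡ 31/31 mod 37. 31⁻¹ ≡ 6 (mod 37), so λ ≡ 1.
  x = λ² - 16 - 10 = 1 - 26 ≡ 12; y = λ·(16 - 12) - 21 ≡ 20. → (12, 20)
4P: (12, 20) + (10, 15). λ = (15 - 20)/(10 - 12) ≡ 32/35 mod 37. 35⁻¹ ≡ 18 (mod 37), so λ ≡ 21.
  x = λ² - 12 - 10 = 441 - 22 ≡ 12; y = λ·(12 - 12) - 20 ≡ 17. → (12, 17)
5P: (12, 17) + (10, 15). λ = (15 - 17)/(10 - 12) ≡ 35/35 mod 37. 35⁻¹ ≡ 18 (mod 37) since 35·18 = 630 ≡ 1, so λ ≡ 1.
  x = λ² - 12 - 10 = 1 - 22 ≡ 16; y = λ·(12 - 16) - 17 ≡ 16. → (16, 16)
6P: (16, 16) + (10, 15). λ = (15 - 16)/(10 - 16) ≡ 36/31 mod 37. 31⁻¹ ≡ 6 (mod 37), so λ ≡ 31.
  x = λ² - 16 - 10 = 961 - 26 ≡ 10; y = λ·(16 - 10) - 16 ≡ 22. → (10, 22)
7P: (10, 22) + (10, 15): same x and y₁ ≡ -y₂, so the sum is the point at infinity.
7P = the point at infinity, so the order is 7.

7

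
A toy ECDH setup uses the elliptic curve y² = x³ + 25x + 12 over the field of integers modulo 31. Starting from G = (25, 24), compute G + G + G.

(20, 7)

Repeated addition: build up to 3G.
2G: tangent at (25, 24): λ = (3·25² + 25)/(2·24) ≡ 9/17. 17⁻¹ ≡ 11 (mod 31) since 17·11 = 187 ≡ 1, so λ ≡ 9·11 ≡ 6.
  x = λ² - 25 - 25 = 36 - 50 ≡ 17; y = λ·(25 - 17) - 24 ≡ 24. → (17, 24)
3G: (17, 24) + (25, 24). λ = (24 - 24)/(25 - 17) ≡ 0/8 mod 31. 8⁻¹ ≡ 4 (mod 31), so λ ≡ 0.
  x = λ² - 17 - 25 = 0 - 42 ≡ 20; y = λ·(17 - 20) - 24 ≡ 7. → (20, 7)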